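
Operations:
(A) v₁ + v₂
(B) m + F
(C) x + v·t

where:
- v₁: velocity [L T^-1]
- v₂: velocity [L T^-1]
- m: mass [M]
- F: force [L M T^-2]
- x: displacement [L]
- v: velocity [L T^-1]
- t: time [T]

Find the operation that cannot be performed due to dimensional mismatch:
(B) m + F

(A) v₁ + v₂: v₁ [L T^-1] and v₂ [L T^-1] — same dimensions ✓
(B) m + F: m [M] and F [L M T^-2] — different dimensions cannot be added/subtracted ✗
(C) x + v·t: x [L] and v·t [L] — same dimensions ✓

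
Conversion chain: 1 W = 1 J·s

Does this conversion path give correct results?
The chain is incorrect (it contains an error).

Incorrect: Watt is J/s, not J·s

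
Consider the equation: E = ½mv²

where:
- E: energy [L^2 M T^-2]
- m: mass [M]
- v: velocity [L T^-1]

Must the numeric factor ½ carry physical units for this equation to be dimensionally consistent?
No

E has dimensions [L^2 M T^-2] and mv² already has dimensions [L^2 M T^-2], so the equation balances without ½ contributing any dimensions. ½ is a pure (dimensionless) number; changing or removing it would not affect dimensional consistency.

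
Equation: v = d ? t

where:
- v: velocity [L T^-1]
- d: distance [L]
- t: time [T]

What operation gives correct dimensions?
division (÷): v = d ÷ t

v [L T^-1]; d [L]; t [T].
d × t → [L T] ✗
d ÷ t → [L T^-1] ✓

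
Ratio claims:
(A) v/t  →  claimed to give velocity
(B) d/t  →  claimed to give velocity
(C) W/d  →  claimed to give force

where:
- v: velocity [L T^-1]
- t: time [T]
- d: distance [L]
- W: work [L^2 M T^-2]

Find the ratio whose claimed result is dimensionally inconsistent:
(A) v/t does not give velocity

(A) v/t: [L T^-2] ≠ velocity [L T^-1] ✗
(B) d/t: [L T^-1] = velocity [L T^-1] ✓
(C) W/d: [L M T^-2] = force [L M T^-2] ✓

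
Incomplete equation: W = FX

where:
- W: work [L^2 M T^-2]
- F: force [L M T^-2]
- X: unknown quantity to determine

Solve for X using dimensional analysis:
X = d (distance), dimensions [L]

W has dimensions [L^2 M T^-2]; the rest of the RHS (F) has dimensions [L M T^-2].
So X must have dimensions [L] — X = d (distance).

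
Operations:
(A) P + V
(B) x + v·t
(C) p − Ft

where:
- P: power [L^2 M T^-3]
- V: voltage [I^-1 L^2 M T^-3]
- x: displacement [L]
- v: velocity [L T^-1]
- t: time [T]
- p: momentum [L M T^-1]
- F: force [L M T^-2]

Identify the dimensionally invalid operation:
(A) P + V

(A) P + V: P [L^2 M T^-3] and V [I^-1 L^2 M T^-3] — different dimensions cannot be added/subtracted ✗
(B) x + v·t: x [L] and v·t [L] — same dimensions ✓
(C) p − Ft: p [L M T^-1] and Ft [L M T^-1] — same dimensions ✓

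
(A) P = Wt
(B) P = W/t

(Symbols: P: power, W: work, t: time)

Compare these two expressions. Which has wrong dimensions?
(A)

(A) P = Wt: LHS [L^2 M T^-3], RHS [L^2 M T^-1] ✗
(B) P = W/t: LHS [L^2 M T^-3], RHS [L^2 M T^-3] ✓

Expression (A) P = Wt is dimensionally incorrect.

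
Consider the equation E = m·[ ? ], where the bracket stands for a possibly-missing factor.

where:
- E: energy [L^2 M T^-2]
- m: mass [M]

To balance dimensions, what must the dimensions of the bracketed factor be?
[L^2 T^-2] — velocity squared (e.g. v²)

E has dimensions [L^2 M T^-2]; m has dimensions [M].
The bracketed factor must supply [L^2 M T^-2] / [M] = [L^2 T^-2].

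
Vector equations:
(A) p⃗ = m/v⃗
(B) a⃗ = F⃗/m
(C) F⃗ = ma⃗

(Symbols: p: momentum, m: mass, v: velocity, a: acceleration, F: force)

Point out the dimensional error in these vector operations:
(A) p⃗ = m/v⃗

(A) p⃗ = m/v⃗: LHS [L M T^-1], RHS [L^-1 M T] ✗ — momentum is mass times velocity; should be mv⃗ (and division by a vector is undefined)
(B) a⃗ = F⃗/m: LHS [L T^-2], RHS [L T^-2] ✓ — force (vector) divided by mass (scalar)
(C) F⃗ = ma⃗: LHS [L M T^-2], RHS [L M T^-2] ✓ — Force and acceleration are vectors, mass is a scalar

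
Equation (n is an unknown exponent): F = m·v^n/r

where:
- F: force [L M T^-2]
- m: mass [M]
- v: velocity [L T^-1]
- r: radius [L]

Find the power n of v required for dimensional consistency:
n = 2

F has dimensions [L M T^-2]; v has dimensions [L T^-1].
The rest of the RHS has dimensions [L^-1 M], so v^n must supply [L^2 T^-2].
With n = 2: m·v^2/r has dimensions [L M T^-2], matching the LHS ✓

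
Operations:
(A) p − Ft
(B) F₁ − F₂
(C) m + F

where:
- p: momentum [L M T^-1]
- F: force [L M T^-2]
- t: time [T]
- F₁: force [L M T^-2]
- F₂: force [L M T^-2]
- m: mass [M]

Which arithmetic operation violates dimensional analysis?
(C) m + F

(A) p − Ft: p [L M T^-1] and Ft [L M T^-1] — same dimensions ✓
(B) F₁ − F₂: F₁ [L M T^-2] and F₂ [L M T^-2] — same dimensions ✓
(C) m + F: m [M] and F [L M T^-2] — different dimensions cannot be added/subtracted ✗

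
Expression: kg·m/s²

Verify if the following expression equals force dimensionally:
Yes

The expression kg·m/s² has dimensions [L M T^-2], which is exactly force [L M T^-2].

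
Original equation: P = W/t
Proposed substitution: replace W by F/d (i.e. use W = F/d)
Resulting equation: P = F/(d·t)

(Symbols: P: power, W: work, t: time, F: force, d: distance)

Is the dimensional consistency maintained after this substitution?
No

[W] = [L^2 M T^-2] and [F/d] = [M T^-2]. These differ, so the substitution replaces a quantity by one of different dimensions and the result P = F/(d·t) has LHS [L^2 M T^-3] vs RHS [M T^-3] — inconsistent.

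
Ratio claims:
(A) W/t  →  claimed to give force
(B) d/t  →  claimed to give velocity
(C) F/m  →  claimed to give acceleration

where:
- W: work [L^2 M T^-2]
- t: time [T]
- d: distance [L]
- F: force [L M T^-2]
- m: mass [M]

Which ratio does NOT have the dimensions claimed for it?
(A) W/t does not give force

(A) W/t: [L^2 M T^-3] ≠ force [L M T^-2] ✗
(B) d/t: [L T^-1] = velocity [L T^-1] ✓
(C) F/m: [L T^-2] = acceleration [L T^-2] ✓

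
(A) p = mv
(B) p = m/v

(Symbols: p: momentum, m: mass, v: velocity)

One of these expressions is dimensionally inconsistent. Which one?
(B)

(A) p = mv: LHS [L M T^-1], RHS [L M T^-1] ✓
(B) p = m/v: LHS [L M T^-1], RHS [L^-1 M T] ✗

Expression (B) p = m/v is dimensionally incorrect.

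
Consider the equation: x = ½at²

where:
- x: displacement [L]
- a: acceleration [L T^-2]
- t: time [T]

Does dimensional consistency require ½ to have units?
No

x has dimensions [L] and at² already has dimensions [L], so the equation balances without ½ contributing any dimensions. ½ is a pure (dimensionless) number; changing or removing it would not affect dimensional consistency.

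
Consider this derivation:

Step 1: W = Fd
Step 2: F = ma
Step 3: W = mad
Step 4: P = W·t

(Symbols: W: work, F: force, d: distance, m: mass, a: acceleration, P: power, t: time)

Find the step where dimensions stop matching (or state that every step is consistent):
Step 4

Step 1: W = Fd → LHS [L^2 M T^-2], RHS [L^2 M T^-2] ✓
Step 2: F = ma → LHS [L M T^-2], RHS [L M T^-2] ✓
Step 3: W = mad → LHS [L^2 M T^-2], RHS [L^2 M T^-2] ✓
Step 4: P = W·t → LHS [L^2 M T^-3], RHS [L^2 M T^-1] ✗

The first dimensional inconsistency appears in step 4: P = W·t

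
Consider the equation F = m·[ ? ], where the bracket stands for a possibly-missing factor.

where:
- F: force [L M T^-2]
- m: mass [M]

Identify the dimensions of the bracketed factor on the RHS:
[L T^-2] — acceleration (e.g. a)

F has dimensions [L M T^-2]; m has dimensions [M].
The bracketed factor must supply [L M T^-2] / [M] = [L T^-2].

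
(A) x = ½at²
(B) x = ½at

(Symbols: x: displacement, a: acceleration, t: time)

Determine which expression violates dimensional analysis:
(B)

(A) x = ½at²: LHS [L], RHS [L] ✓
(B) x = ½at: LHS [L], RHS [L T^-1] ✗

Expression (B) x = ½at is dimensionally incorrect.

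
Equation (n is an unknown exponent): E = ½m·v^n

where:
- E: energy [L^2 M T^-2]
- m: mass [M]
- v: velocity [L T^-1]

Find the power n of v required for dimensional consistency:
n = 2

E has dimensions [L^2 M T^-2]; v has dimensions [L T^-1].
The rest of the RHS has dimensions [M], so v^n must supply [L^2 T^-2].
With n = 2: ½m·v^2 has dimensions [L^2 M T^-2], matching the LHS ✓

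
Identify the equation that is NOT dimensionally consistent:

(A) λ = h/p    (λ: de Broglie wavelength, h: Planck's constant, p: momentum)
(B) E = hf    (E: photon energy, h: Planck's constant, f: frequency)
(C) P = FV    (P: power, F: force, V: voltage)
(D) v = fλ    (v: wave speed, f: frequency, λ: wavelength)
(C) P = FV

The equation (C) P = FV is dimensionally incorrect.

LHS (P): [L^2 M T^-3]
RHS (FV): [I^-1 L^3 M^2 T^-5] ✗

The dimensions do not match. The other three equations balance.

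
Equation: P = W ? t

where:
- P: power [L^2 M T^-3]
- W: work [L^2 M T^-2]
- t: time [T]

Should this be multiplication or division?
division (÷): P = W ÷ t

P [L^2 M T^-3]; W [L^2 M T^-2]; t [T].
W × t → [L^2 M T^-1] ✗
W ÷ t → [L^2 M T^-3] ✓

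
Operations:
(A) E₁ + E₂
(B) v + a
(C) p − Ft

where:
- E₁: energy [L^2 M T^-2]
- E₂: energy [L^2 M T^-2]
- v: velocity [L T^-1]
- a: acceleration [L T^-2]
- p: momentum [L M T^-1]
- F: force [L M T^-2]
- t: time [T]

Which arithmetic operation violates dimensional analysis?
(B) v + a

(A) E₁ + E₂: E₁ [L^2 M T^-2] and E₂ [L^2 M T^-2] — same dimensions ✓
(B) v + a: v [L T^-1] and a [L T^-2] — different dimensions cannot be added/subtracted ✗
(C) p − Ft: p [L M T^-1] and Ft [L M T^-1] — same dimensions ✓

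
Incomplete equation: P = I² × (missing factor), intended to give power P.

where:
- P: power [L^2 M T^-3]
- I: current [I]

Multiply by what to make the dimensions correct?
R (resistance), dimensions [I^-2 L^2 M T^-3]

P has dimensions [L^2 M T^-3] and I² has dimensions [I^2].
The missing factor must have dimensions [L^2 M T^-3] / [I^2] = [I^-2 L^2 M T^-3], i.e. resistance (R).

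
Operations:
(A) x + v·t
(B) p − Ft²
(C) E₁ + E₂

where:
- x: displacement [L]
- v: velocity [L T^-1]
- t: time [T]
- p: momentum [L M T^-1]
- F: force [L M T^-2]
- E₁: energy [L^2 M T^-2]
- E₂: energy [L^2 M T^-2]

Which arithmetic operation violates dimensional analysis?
(B) p − Ft²

(A) x + v·t: x [L] and v·t [L] — same dimensions ✓
(B) p − Ft²: p [L M T^-1] and Ft² [L M] — different dimensions cannot be added/subtracted ✗
(C) E₁ + E₂: E₁ [L^2 M T^-2] and E₂ [L^2 M T^-2] — same dimensions ✓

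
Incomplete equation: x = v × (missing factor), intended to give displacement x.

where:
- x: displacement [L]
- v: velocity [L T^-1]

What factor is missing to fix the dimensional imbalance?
t (time), dimensions [T]

x has dimensions [L] and v has dimensions [L T^-1].
The missing factor must have dimensions [L] / [L T^-1] = [T], i.e. time (t).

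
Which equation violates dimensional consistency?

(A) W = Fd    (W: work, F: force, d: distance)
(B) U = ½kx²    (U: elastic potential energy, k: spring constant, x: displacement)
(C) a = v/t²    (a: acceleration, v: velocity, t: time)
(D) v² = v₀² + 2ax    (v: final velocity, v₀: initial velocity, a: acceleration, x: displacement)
(C) a = v/t²

The equation (C) a = v/t² is dimensionally incorrect.

LHS (a): [L T^-2]
RHS (v/t²): [L T^-3] ✗

The dimensions do not match. The other three equations balance.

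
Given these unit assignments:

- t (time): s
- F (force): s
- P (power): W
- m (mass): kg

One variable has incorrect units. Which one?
F

The variable F (force) should have units N, not s.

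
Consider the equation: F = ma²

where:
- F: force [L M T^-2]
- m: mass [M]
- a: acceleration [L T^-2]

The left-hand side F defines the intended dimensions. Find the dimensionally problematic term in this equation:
The right-hand side term ma²

F has dimensions [L M T^-2], but ma² has dimensions [L^2 M T^-4], so the term ma² is dimensionally wrong for F.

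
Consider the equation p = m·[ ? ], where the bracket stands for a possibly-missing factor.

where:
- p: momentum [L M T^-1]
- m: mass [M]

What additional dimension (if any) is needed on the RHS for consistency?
[L T^-1] — velocity (e.g. v)

p has dimensions [L M T^-1]; m has dimensions [M].
The bracketed factor must supply [L M T^-1] / [M] = [L T^-1].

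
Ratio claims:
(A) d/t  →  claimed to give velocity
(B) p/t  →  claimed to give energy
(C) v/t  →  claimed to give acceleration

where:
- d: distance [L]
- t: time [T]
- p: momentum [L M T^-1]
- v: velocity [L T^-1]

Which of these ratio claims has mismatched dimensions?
(B) p/t does not give energy

(A) d/t: [L T^-1] = velocity [L T^-1] ✓
(B) p/t: [L M T^-2] ≠ energy [L^2 M T^-2] ✗
(C) v/t: [L T^-2] = acceleration [L T^-2] ✓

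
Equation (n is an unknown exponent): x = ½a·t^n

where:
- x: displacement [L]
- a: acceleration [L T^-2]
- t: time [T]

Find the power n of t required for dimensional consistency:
n = 2

x has dimensions [L]; t has dimensions [T].
The rest of the RHS has dimensions [L T^-2], so t^n must supply [T^2].
With n = 2: ½a·t^2 has dimensions [L], matching the LHS ✓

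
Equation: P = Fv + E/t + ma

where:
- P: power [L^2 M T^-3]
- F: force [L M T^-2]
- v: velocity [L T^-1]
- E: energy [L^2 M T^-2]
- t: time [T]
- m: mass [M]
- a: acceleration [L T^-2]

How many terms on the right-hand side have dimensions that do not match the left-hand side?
1

LHS P: [L^2 M T^-3]
- Fv: [L^2 M T^-3] ✓
- E/t: [L^2 M T^-3] ✓
- ma: [L M T^-2] ✗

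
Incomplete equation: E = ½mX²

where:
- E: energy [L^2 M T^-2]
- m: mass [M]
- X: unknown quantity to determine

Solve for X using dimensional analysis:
X = v (velocity), dimensions [L T^-1]

E has dimensions [L^2 M T^-2]; the rest of the RHS (½m) has dimensions [M].
So X² must have dimensions [L^2 T^-2], i.e. X has dimensions [L T^-1] — X = v (velocity).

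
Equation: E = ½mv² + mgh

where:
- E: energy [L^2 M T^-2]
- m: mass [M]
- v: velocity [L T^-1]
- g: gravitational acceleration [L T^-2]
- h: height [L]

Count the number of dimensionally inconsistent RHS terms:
0

LHS E: [L^2 M T^-2]
- ½mv²: [L^2 M T^-2] ✓
- mgh: [L^2 M T^-2] ✓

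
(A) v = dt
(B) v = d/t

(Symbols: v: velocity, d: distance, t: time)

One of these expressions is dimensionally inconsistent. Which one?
(A)

(A) v = dt: LHS [L T^-1], RHS [L T] ✗
(B) v = d/t: LHS [L T^-1], RHS [L T^-1] ✓

Expression (A) v = dt is dimensionally incorrect.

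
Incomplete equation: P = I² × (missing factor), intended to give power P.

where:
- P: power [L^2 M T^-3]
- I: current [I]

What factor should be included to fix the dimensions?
R (resistance), dimensions [I^-2 L^2 M T^-3]

P has dimensions [L^2 M T^-3] and I² has dimensions [I^2].
The missing factor must have dimensions [L^2 M T^-3] / [I^2] = [I^-2 L^2 M T^-3], i.e. resistance (R).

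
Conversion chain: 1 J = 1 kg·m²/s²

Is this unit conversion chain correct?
The chain is correct (no errors).

Correct: Joule is defined as kg·m²/s²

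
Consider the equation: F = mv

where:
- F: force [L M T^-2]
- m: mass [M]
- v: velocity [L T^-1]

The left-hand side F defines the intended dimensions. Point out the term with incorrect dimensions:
The right-hand side term mv

F has dimensions [L M T^-2], but mv has dimensions [L M T^-1], so the term mv is dimensionally wrong for F.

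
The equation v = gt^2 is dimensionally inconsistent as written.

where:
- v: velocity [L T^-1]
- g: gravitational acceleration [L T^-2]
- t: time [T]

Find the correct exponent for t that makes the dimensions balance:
The exponent of t should be 1: v = gt

The LHS v has dimensions [L T^-1]; t has dimensions [T].
As written, the RHS gt^2 (exponent 2 on t) has dimensions [L], which does not match.
With exponent 1, the RHS gt has dimensions [L T^-1], matching the LHS.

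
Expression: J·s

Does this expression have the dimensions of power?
No

The expression J·s has dimensions [L^2 M T^-1], but power has dimensions [L^2 M T^-3].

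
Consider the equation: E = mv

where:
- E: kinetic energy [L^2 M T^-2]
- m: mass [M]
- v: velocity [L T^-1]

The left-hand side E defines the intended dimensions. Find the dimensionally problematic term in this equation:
The right-hand side term mv

E has dimensions [L^2 M T^-2], but mv has dimensions [L M T^-1], so the term mv is dimensionally wrong for E.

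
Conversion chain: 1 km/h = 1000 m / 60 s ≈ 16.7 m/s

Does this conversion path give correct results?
The chain is incorrect (it contains an error).

Incorrect: 1 h = 3600 s, not 60 s (1 km/h ≈ 0.278 m/s)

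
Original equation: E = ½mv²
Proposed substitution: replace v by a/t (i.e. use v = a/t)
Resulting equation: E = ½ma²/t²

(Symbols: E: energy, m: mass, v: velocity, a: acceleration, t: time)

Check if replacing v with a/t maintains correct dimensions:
No

[v] = [L T^-1] and [a/t] = [L T^-3]. These differ, so the substitution replaces a quantity by one of different dimensions and the result E = ½ma²/t² has LHS [L^2 M T^-2] vs RHS [L^2 M T^-6] — inconsistent.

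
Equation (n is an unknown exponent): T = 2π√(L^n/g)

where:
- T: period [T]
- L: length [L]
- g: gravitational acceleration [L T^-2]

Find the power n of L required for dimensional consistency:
n = 1

T has dimensions [T]; L has dimensions [L].
With n = 1: 2π√(L^1/g) has dimensions [T], matching the LHS ✓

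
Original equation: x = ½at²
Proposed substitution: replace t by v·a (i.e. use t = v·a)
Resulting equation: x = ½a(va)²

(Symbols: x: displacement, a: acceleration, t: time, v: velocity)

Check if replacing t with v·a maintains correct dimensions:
No

[t] = [T] and [v·a] = [L^2 T^-3]. These differ, so the substitution replaces a quantity by one of different dimensions and the result x = ½a(va)² has LHS [L] vs RHS [L^5 T^-8] — inconsistent.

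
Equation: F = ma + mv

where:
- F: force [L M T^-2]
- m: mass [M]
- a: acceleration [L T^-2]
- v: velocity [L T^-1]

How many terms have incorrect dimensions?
1

LHS F: [L M T^-2]
- ma: [L M T^-2] ✓
- mv: [L M T^-1] ✗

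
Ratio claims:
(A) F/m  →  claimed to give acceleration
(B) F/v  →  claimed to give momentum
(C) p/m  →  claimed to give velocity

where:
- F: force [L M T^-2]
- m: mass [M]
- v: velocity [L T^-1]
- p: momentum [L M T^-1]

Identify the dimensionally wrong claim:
(B) F/v does not give momentum

(A) F/m: [L T^-2] = acceleration [L T^-2] ✓
(B) F/v: [M T^-1] ≠ momentum [L M T^-1] ✗
(C) p/m: [L T^-1] = velocity [L T^-1] ✓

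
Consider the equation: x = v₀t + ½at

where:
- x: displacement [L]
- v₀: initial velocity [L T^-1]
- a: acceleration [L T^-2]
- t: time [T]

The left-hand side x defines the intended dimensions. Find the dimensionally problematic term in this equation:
The term ½at

Checking each RHS term against the LHS:
- v₀t: [L] — matches x [L] ✓
- ½at: [L T^-1] — does NOT match x [L] ✗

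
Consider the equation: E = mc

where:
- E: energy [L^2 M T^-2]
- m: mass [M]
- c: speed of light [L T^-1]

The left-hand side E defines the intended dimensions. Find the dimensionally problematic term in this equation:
The right-hand side term mc

E has dimensions [L^2 M T^-2], but mc has dimensions [L M T^-1], so the term mc is dimensionally wrong for E.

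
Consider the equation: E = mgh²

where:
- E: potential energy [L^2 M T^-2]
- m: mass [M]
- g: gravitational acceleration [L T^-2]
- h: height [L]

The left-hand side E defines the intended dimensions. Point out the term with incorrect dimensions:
The right-hand side term mgh²

E has dimensions [L^2 M T^-2], but mgh² has dimensions [L^3 M T^-2], so the term mgh² is dimensionally wrong for E.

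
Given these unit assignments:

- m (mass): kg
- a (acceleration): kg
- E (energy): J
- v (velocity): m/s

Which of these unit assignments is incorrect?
a

The variable a (acceleration) should have units m/s², not kg.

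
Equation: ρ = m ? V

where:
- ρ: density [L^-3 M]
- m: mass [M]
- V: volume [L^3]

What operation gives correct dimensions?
division (÷): ρ = m ÷ V

ρ [L^-3 M]; m [M]; V [L^3].
m × V → [L^3 M] ✗
m ÷ V → [L^-3 M] ✓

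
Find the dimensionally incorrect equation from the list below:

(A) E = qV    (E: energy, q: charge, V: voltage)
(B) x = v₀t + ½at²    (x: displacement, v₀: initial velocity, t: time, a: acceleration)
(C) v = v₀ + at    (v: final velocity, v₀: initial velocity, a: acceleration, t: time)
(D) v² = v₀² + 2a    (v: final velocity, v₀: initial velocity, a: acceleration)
(D) v² = v₀² + 2a

The equation (D) v² = v₀² + 2a is dimensionally incorrect.

LHS (v²): [L^2 T^-2]
RHS terms:
  - v₀²: [L^2 T^-2] ✓
  - 2a: [L T^-2] ✗ (does not match LHS)

The dimensions do not match. The other three equations balance.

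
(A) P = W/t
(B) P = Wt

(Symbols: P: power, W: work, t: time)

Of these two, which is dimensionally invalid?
(B)

(A) P = W/t: LHS [L^2 M T^-3], RHS [L^2 M T^-3] ✓
(B) P = Wt: LHS [L^2 M T^-3], RHS [L^2 M T^-1] ✗

Expression (B) P = Wt is dimensionally incorrect.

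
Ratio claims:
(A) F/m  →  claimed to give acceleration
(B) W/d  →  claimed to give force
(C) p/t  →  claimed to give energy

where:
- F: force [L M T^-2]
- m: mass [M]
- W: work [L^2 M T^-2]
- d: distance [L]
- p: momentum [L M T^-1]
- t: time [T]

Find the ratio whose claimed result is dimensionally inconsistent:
(C) p/t does not give energy

(A) F/m: [L T^-2] = acceleration [L T^-2] ✓
(B) W/d: [L M T^-2] = force [L M T^-2] ✓
(C) p/t: [L M T^-2] ≠ energy [L^2 M T^-2] ✗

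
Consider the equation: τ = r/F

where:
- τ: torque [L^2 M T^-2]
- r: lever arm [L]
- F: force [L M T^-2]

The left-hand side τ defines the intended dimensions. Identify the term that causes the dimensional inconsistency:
The right-hand side term r/F

τ has dimensions [L^2 M T^-2], but r/F has dimensions [M^-1 T^2], so the term r/F is dimensionally wrong for τ.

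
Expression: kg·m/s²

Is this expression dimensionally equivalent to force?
Yes

The expression kg·m/s² has dimensions [L M T^-2], which is exactly force [L M T^-2].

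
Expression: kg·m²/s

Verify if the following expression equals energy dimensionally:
No

The expression kg·m²/s has dimensions [L^2 M T^-1], but energy has dimensions [L^2 M T^-2].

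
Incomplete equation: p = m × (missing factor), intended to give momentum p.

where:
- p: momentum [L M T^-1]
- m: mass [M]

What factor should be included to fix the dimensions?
v (velocity), dimensions [L T^-1]

p has dimensions [L M T^-1] and m has dimensions [M].
The missing factor must have dimensions [L M T^-1] / [M] = [L T^-1], i.e. velocity (v).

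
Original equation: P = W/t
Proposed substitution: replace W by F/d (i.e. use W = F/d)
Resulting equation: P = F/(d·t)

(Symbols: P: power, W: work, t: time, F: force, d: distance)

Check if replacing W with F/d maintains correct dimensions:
No

[W] = [L^2 M T^-2] and [F/d] = [M T^-2]. These differ, so the substitution replaces a quantity by one of different dimensions and the result P = F/(d·t) has LHS [L^2 M T^-3] vs RHS [M T^-3] — inconsistent.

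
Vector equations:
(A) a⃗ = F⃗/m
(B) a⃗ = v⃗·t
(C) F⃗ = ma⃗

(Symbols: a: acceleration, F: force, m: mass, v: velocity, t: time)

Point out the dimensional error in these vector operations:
(B) a⃗ = v⃗·t

(A) a⃗ = F⃗/m: LHS [L T^-2], RHS [L T^-2] ✓ — force (vector) divided by mass (scalar)
(B) a⃗ = v⃗·t: LHS [L T^-2], RHS [L] ✗ — acceleration is velocity per time; should be v⃗/t
(C) F⃗ = ma⃗: LHS [L M T^-2], RHS [L M T^-2] ✓ — Force and acceleration are vectors, mass is a scalar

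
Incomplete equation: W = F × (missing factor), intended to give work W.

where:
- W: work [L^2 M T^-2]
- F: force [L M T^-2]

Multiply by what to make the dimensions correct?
d (distance), dimensions [L]

W has dimensions [L^2 M T^-2] and F has dimensions [L M T^-2].
The missing factor must have dimensions [L^2 M T^-2] / [L M T^-2] = [L], i.e. distance (d).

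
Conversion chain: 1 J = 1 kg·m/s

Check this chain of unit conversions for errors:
The chain is incorrect (it contains an error).

Incorrect: Joule is kg·m²/s², not kg·m/s (that is momentum)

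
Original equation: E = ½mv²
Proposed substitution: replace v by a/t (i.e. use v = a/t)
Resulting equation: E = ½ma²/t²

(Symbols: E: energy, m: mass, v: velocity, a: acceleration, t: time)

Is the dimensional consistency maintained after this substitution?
No

[v] = [L T^-1] and [a/t] = [L T^-3]. These differ, so the substitution replaces a quantity by one of different dimensions and the result E = ½ma²/t² has LHS [L^2 M T^-2] vs RHS [L^2 M T^-6] — inconsistent.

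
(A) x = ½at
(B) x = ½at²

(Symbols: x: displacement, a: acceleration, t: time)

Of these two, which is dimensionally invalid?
(A)

(A) x = ½at: LHS [L], RHS [L T^-1] ✗
(B) x = ½at²: LHS [L], RHS [L] ✓

Expression (A) x = ½at is dimensionally incorrect.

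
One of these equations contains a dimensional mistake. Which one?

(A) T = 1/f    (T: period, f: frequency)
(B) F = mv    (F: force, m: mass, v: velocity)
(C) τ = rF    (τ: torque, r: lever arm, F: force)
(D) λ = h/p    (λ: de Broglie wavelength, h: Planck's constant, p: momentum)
(B) F = mv

The equation (B) F = mv is dimensionally incorrect.

LHS (F): [L M T^-2]
RHS (mv): [L M T^-1] ✗

The dimensions do not match. The other three equations balance.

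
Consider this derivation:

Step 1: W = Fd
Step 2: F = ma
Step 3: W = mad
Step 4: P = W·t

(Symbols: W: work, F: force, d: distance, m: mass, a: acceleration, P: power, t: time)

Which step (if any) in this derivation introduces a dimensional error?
Step 4

Step 1: W = Fd → LHS [L^2 M T^-2], RHS [L^2 M T^-2] ✓
Step 2: F = ma → LHS [L M T^-2], RHS [L M T^-2] ✓
Step 3: W = mad → LHS [L^2 M T^-2], RHS [L^2 M T^-2] ✓
Step 4: P = W·t → LHS [L^2 M T^-3], RHS [L^2 M T^-1] ✗

The first dimensional inconsistency appears in step 4: P = W·t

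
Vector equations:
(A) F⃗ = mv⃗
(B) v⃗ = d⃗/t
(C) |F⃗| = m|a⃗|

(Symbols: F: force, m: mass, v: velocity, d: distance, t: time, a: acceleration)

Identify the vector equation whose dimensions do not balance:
(A) F⃗ = mv⃗

(A) F⃗ = mv⃗: LHS [L M T^-2], RHS [L M T^-1] ✗ — mass times velocity is momentum, not force; should be ma⃗
(B) v⃗ = d⃗/t: LHS [L T^-1], RHS [L T^-1] ✓ — displacement (vector) divided by time (scalar)
(C) |F⃗| = m|a⃗|: LHS [L M T^-2], RHS [L M T^-2] ✓ — magnitudes of vectors are scalars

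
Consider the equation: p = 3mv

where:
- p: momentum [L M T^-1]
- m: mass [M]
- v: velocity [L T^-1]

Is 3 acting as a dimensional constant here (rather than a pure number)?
No

p has dimensions [L M T^-1] and mv already has dimensions [L M T^-1], so the equation balances without 3 contributing any dimensions. 3 is a pure (dimensionless) number; changing or removing it would not affect dimensional consistency.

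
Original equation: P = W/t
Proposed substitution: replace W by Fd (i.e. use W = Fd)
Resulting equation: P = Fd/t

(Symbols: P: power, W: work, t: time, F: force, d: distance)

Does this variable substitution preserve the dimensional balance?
Yes

[W] = [L^2 M T^-2] and [Fd] = [L^2 M T^-2]. These match, so the substitution replaces a quantity by one of the same dimensions and the result P = Fd/t has LHS [L^2 M T^-3] vs RHS [L^2 M T^-3] — still consistent.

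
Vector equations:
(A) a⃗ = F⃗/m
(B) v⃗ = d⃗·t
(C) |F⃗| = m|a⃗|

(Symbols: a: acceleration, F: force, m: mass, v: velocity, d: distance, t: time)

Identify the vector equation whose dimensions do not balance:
(B) v⃗ = d⃗·t

(A) a⃗ = F⃗/m: LHS [L T^-2], RHS [L T^-2] ✓ — force (vector) divided by mass (scalar)
(B) v⃗ = d⃗·t: LHS [L T^-1], RHS [L T] ✗ — velocity is displacement per time; should be d⃗/t
(C) |F⃗| = m|a⃗|: LHS [L M T^-2], RHS [L M T^-2] ✓ — magnitudes of vectors are scalars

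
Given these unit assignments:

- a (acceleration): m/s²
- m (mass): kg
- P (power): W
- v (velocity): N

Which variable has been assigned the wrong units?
v

The variable v (velocity) should have units m/s, not N.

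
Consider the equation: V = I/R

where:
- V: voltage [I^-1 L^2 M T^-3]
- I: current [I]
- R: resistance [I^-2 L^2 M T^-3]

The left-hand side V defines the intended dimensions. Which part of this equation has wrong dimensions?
The right-hand side term I/R

V has dimensions [I^-1 L^2 M T^-3], but I/R has dimensions [I^3 L^-2 M^-1 T^3], so the term I/R is dimensionally wrong for V.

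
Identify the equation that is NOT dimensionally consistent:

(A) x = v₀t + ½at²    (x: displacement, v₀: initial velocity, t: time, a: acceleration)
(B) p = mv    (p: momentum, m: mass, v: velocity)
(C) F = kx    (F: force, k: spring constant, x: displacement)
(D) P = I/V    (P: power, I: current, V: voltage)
(D) P = I/V

The equation (D) P = I/V is dimensionally incorrect.

LHS (P): [L^2 M T^-3]
RHS (I/V): [I^2 L^-2 M^-1 T^3] ✗

The dimensions do not match. The other three equations balance.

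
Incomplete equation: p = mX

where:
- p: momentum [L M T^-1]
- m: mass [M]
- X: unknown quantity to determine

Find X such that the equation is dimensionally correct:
X = v (velocity), dimensions [L T^-1]

p has dimensions [L M T^-1]; the rest of the RHS (m) has dimensions [M].
So X must have dimensions [L T^-1] — X = v (velocity).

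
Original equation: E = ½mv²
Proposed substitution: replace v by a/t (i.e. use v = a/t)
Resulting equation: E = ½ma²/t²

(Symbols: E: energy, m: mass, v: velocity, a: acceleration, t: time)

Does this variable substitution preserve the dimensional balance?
No

[v] = [L T^-1] and [a/t] = [L T^-3]. These differ, so the substitution replaces a quantity by one of different dimensions and the result E = ½ma²/t² has LHS [L^2 M T^-2] vs RHS [L^2 M T^-6] — inconsistent.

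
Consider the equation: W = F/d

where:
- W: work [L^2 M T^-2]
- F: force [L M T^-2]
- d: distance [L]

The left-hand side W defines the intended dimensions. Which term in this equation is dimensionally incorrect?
The right-hand side term F/d

W has dimensions [L^2 M T^-2], but F/d has dimensions [M T^-2], so the term F/d is dimensionally wrong for W.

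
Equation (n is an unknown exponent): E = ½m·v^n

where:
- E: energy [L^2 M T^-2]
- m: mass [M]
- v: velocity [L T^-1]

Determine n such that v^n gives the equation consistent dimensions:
n = 2

E has dimensions [L^2 M T^-2]; v has dimensions [L T^-1].
The rest of the RHS has dimensions [M], so v^n must supply [L^2 T^-2].
With n = 2: ½m·v^2 has dimensions [L^2 M T^-2], matching the LHS ✓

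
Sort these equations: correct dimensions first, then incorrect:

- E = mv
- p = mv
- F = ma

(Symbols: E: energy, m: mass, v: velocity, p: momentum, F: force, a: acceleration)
Dimensionally correct: p = mv, F = ma
Dimensionally incorrect: E = mv
Ordered (correct first, then incorrect): p = mv, F = ma, E = mv

- E = mv: LHS [L^2 M T^-2], RHS [L M T^-1] → incorrect ✗
- p = mv: LHS [L M T^-1], RHS [L M T^-1] → correct ✓
- F = ma: LHS [L M T^-2], RHS [L M T^-2] → correct ✓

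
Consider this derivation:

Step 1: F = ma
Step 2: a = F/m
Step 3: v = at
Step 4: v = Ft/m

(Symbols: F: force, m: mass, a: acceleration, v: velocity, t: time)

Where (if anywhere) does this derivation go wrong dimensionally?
No step introduces an error — all steps are dimensionally consistent.

Step 1: F = ma → LHS [L M T^-2], RHS [L M T^-2] ✓
Step 2: a = F/m → LHS [L T^-2], RHS [L T^-2] ✓
Step 3: v = at → LHS [L T^-1], RHS [L T^-1] ✓
Step 4: v = Ft/m → LHS [L T^-1], RHS [L T^-1] ✓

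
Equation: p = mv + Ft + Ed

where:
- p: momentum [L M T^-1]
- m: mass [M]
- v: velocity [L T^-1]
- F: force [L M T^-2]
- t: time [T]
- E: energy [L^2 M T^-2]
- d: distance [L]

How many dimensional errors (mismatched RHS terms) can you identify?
1

LHS p: [L M T^-1]
- mv: [L M T^-1] ✓
- Ft: [L M T^-1] ✓
- Ed: [L^3 M T^-2] ✗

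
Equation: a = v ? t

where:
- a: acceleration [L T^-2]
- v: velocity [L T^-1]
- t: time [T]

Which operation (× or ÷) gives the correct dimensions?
division (÷): a = v ÷ t

a [L T^-2]; v [L T^-1]; t [T].
v × t → [L] ✗
v ÷ t → [L T^-2] ✓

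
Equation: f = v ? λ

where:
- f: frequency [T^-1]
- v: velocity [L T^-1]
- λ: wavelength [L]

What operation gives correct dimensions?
division (÷): f = v ÷ λ

f [T^-1]; v [L T^-1]; λ [L].
v × λ → [L^2 T^-1] ✗
v ÷ λ → [T^-1] ✓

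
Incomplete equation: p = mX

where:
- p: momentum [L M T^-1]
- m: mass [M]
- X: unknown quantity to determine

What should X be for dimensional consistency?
X = v (velocity), dimensions [L T^-1]

p has dimensions [L M T^-1]; the rest of the RHS (m) has dimensions [M].
So X must have dimensions [L T^-1] — X = v (velocity).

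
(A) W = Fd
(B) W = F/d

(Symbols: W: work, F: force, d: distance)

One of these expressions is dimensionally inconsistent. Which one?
(B)

(A) W = Fd: LHS [L^2 M T^-2], RHS [L^2 M T^-2] ✓
(B) W = F/d: LHS [L^2 M T^-2], RHS [M T^-2] ✗

Expression (B) W = F/d is dimensionally incorrect.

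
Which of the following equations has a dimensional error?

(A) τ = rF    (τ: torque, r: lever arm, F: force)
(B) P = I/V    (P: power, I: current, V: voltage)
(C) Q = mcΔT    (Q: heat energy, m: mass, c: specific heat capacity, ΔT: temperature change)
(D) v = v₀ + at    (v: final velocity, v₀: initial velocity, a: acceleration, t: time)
(B) P = I/V

The equation (B) P = I/V is dimensionally incorrect.

LHS (P): [L^2 M T^-3]
RHS (I/V): [I^2 L^-2 M^-1 T^3] ✗

The dimensions do not match. The other three equations balance.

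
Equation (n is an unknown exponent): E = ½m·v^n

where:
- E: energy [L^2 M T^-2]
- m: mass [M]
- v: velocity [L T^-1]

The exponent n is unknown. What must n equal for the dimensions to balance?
n = 2

E has dimensions [L^2 M T^-2]; v has dimensions [L T^-1].
The rest of the RHS has dimensions [M], so v^n must supply [L^2 T^-2].
With n = 2: ½m·v^2 has dimensions [L^2 M T^-2], matching the LHS ✓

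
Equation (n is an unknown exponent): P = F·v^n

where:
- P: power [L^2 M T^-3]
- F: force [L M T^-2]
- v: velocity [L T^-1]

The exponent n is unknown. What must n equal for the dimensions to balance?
n = 1

P has dimensions [L^2 M T^-3]; v has dimensions [L T^-1].
The rest of the RHS has dimensions [L M T^-2], so v^n must supply [L T^-1].
With n = 1: F·v^1 has dimensions [L^2 M T^-3], matching the LHS ✓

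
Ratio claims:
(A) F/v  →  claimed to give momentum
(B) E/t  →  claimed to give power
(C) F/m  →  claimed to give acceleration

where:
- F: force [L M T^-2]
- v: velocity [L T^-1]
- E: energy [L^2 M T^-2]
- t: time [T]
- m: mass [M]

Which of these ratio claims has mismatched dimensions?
(A) F/v does not give momentum

(A) F/v: [M T^-1] ≠ momentum [L M T^-1] ✗
(B) E/t: [L^2 M T^-3] = power [L^2 M T^-3] ✓
(C) F/m: [L T^-2] = acceleration [L T^-2] ✓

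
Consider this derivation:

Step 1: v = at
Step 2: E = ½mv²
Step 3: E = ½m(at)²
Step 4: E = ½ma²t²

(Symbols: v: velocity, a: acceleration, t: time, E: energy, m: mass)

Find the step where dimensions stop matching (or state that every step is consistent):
No step introduces an error — all steps are dimensionally consistent.

Step 1: v = at → LHS [L T^-1], RHS [L T^-1] ✓
Step 2: E = ½mv² → LHS [L^2 M T^-2], RHS [L^2 M T^-2] ✓
Step 3: E = ½m(at)² → LHS [L^2 M T^-2], RHS [L^2 M T^-2] ✓
Step 4: E = ½ma²t² → LHS [L^2 M T^-2], RHS [L^2 M T^-2] ✓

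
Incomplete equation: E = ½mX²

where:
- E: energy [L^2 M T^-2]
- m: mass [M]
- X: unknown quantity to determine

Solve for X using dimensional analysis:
X = v (velocity), dimensions [L T^-1]

E has dimensions [L^2 M T^-2]; the rest of the RHS (½m) has dimensions [M].
So X² must have dimensions [L^2 T^-2], i.e. X has dimensions [L T^-1] — X = v (velocity).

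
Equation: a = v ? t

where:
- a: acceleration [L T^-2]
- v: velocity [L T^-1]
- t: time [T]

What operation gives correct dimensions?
division (÷): a = v ÷ t

a [L T^-2]; v [L T^-1]; t [T].
v × t → [L] ✗
v ÷ t → [L T^-2] ✓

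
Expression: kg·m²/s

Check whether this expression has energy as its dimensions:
No

The expression kg·m²/s has dimensions [L^2 M T^-1], but energy has dimensions [L^2 M T^-2].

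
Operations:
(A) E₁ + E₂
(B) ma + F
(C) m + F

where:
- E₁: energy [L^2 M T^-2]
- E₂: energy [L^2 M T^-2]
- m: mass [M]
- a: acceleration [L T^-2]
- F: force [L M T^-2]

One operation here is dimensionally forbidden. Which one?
(C) m + F

(A) E₁ + E₂: E₁ [L^2 M T^-2] and E₂ [L^2 M T^-2] — same dimensions ✓
(B) ma + F: ma [L M T^-2] and F [L M T^-2] — same dimensions ✓
(C) m + F: m [M] and F [L M T^-2] — different dimensions cannot be added/subtracted ✗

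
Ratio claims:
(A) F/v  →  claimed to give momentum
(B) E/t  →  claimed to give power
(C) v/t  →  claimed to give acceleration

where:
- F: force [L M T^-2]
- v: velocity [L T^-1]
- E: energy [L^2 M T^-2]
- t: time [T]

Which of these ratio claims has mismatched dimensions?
(A) F/v does not give momentum

(A) F/v: [M T^-1] ≠ momentum [L M T^-1] ✗
(B) E/t: [L^2 M T^-3] = power [L^2 M T^-3] ✓
(C) v/t: [L T^-2] = acceleration [L T^-2] ✓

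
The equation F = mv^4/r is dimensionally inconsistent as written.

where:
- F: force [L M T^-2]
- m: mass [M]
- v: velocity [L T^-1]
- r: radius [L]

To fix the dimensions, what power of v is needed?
The exponent of v should be 2: F = mv^2/r

The LHS F has dimensions [L M T^-2]; v has dimensions [L T^-1].
As written, the RHS mv^4/r (exponent 4 on v) has dimensions [L^3 M T^-4], which does not match.
With exponent 2, the RHS mv^2/r has dimensions [L M T^-2], matching the LHS.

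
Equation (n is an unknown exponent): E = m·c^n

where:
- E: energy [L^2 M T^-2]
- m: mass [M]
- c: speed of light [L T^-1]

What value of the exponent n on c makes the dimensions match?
n = 2

E has dimensions [L^2 M T^-2]; c has dimensions [L T^-1].
The rest of the RHS has dimensions [M], so c^n must supply [L^2 T^-2].
With n = 2: m·c^2 has dimensions [L^2 M T^-2], matching the LHS ✓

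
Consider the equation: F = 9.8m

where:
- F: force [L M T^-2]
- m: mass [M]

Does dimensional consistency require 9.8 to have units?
Yes

F has dimensions [L M T^-2], while m alone has dimensions [M]. For the equation to balance, the factor 9.8 must carry dimensions [L T^-2] — it is a dimensional constant (a numerical value of a physical quantity with its units suppressed), not a pure number.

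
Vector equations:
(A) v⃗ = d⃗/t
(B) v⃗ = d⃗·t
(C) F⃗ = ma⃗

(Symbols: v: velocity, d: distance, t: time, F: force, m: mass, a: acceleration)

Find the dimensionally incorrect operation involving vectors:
(B) v⃗ = d⃗·t

(A) v⃗ = d⃗/t: LHS [L T^-1], RHS [L T^-1] ✓ — displacement (vector) divided by time (scalar)
(B) v⃗ = d⃗·t: LHS [L T^-1], RHS [L T] ✗ — velocity is displacement per time; should be d⃗/t
(C) F⃗ = ma⃗: LHS [L M T^-2], RHS [L M T^-2] ✓ — Force and acceleration are vectors, mass is a scalar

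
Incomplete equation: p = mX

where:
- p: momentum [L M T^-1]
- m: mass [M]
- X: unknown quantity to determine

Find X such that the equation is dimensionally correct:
X = v (velocity), dimensions [L T^-1]

p has dimensions [L M T^-1]; the rest of the RHS (m) has dimensions [M].
So X must have dimensions [L T^-1] — X = v (velocity).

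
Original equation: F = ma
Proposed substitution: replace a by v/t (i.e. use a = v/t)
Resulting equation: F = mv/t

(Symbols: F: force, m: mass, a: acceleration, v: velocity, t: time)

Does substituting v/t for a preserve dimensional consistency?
Yes

[a] = [L T^-2] and [v/t] = [L T^-2]. These match, so the substitution replaces a quantity by one of the same dimensions and the result F = mv/t has LHS [L M T^-2] vs RHS [L M T^-2] — still consistent.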